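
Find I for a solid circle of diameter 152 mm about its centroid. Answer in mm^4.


r = d / 2 = 152 / 2 = 76.0 mm
I = pi * r^4 / 4 = pi * 76.0^4 / 4
= 26202591.76 mm^4

26202591.76 mm^4


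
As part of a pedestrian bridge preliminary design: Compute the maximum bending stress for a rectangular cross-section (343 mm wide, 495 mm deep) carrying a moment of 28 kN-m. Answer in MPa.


I = b * h^3 / 12 = 343 * 495^3 / 12 = 3466797468.75 mm^4
y = h / 2 = 495 / 2 = 247.5 mm
M = 28 kN-m = 28000000.0 N-mm
sigma = M * y / I = 28000000.0 * 247.5 / 3466797468.75
= 2.0 MPa

2.0 MPa


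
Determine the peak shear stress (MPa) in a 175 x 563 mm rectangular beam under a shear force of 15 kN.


A = b * h = 175 * 563 = 98525 mm^2
V = 15 kN = 15000.0 N
tau_max = 1.5 * V / A = 1.5 * 15000.0 / 98525
= 0.2284 MPa

0.2284 MPa


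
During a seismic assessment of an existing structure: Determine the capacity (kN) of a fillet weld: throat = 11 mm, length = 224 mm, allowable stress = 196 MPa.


Strength = throat * length * allowable stress
= 11 * 224 * 196 N
= 482944 N
= 482.94 kN

482.94 kN


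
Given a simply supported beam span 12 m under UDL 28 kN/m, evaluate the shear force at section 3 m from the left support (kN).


R_A = w * L / 2 = 28 * 12 / 2 = 168.0 kN
V(x) = R_A - w * x = 168.0 - 28 * 3
= 84.0 kN

84.0 kN


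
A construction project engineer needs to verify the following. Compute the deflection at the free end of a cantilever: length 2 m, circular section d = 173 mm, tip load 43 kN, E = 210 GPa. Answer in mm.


I = pi * d^4 / 64 = pi * 173^4 / 64 = 43969781.88 mm^4
L = 2000.0 mm, P = 43000.0 N, E = 210000.0 MPa
delta = P * L^3 / (3 * E * I)
= 43000.0 * 2000.0^3 / (3 * 210000.0 * 43969781.88)
= 12.4183 mm

12.4183 mm


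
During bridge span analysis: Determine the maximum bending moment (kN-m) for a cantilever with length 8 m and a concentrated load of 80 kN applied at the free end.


For a cantilever with a point load at the free end:
M_max = P * L = 80 * 8 = 640 kN-m

640 kN-m


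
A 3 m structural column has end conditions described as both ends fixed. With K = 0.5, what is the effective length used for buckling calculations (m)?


L_eff = K * L
= 0.5 * 3
= 1.5 m

1.5 m


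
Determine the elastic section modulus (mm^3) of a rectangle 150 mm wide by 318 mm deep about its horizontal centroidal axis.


S = b * h^2 / 6
= 150 * 318^2 / 6
= 150 * 101124 / 6
= 2528100.0 mm^3

2528100.0 mm^3


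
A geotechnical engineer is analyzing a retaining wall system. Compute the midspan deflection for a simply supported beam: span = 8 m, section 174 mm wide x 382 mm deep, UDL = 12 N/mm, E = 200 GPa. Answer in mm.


I = 174 * 382^3 / 12 = 808273036.0 mm^4
L = 8000.0 mm, w = 12 N/mm, E = 200000.0 MPa
delta = 5 * w * L^4 / (384 * E * I)
= 5 * 12 * 8000.0^4 / (384 * 200000.0 * 808273036.0)
= 3.9591 mm

3.9591 mm


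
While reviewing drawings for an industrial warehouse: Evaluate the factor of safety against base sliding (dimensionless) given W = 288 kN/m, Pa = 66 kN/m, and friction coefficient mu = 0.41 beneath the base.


Resisting force = mu * W = 0.41 * 288 = 118.08 kN/m
FOS = Resisting / Driving = 118.08 / 66
= 1.7891 (dimensionless)

1.7891 (dimensionless)


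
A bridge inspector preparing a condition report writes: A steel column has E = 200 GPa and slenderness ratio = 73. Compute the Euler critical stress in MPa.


sigma_cr = pi^2 * E / lambda^2
= 9.8696 * 200000.0 / 73^2
= 9.8696 * 200000.0 / 5329
= 370.4111 MPa

370.4111 MPa


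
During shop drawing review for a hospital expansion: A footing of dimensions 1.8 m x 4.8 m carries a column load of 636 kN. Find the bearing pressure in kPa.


A = 1.8 * 4.8 = 8.64 m^2
q = P / A = 636 / 8.64
= 73.6111 kPa

73.6111 kPa


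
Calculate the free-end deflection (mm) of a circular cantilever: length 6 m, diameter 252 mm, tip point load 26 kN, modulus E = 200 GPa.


I = pi * d^4 / 64 = pi * 252^4 / 64 = 197957546.2 mm^4
L = 6000.0 mm, P = 26000.0 N, E = 200000.0 MPa
delta = P * L^3 / (3 * E * I)
= 26000.0 * 6000.0^3 / (3 * 200000.0 * 197957546.2)
= 47.2829 mm

47.2829 mm


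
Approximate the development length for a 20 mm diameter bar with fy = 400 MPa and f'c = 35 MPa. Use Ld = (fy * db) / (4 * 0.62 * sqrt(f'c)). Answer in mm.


Ld = (fy * db) / (4 * 0.62 * sqrt(f'c))
= (400 * 20) / (4 * 0.62 * sqrt(35))
= 8000 / 14.6719
= 545.26 mm

545.26 mm


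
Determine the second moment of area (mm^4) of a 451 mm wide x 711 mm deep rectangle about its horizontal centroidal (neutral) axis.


I = b * h^3 / 12
= 451 * 711^3 / 12
= 451 * 359425431 / 12
= 13508405781.75 mm^4

13508405781.75 mm^4


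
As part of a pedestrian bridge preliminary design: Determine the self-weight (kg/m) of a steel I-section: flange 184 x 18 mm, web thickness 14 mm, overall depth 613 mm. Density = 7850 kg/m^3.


A_flanges = 2 * 184 * 18 = 6624 mm^2
A_web = (613 - 2 * 18) * 14 = 8078 mm^2
A_total = 6624 + 8078 = 14702 mm^2 = 0.014702 m^2
Weight = rho * A = 7850 * 0.014702 = 115.4107 kg/m

115.4107 kg/m


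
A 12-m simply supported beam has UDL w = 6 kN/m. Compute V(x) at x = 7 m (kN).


R_A = w * L / 2 = 6 * 12 / 2 = 36.0 kN
V(x) = R_A - w * x = 36.0 - 6 * 7
= -6.0 kN

-6.0 kN


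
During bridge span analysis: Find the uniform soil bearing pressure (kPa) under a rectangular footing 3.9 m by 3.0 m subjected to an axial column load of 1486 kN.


A = 3.9 * 3.0 = 11.7 m^2
q = P / A = 1486 / 11.7
= 127.0085 kPa

127.0085 kPa


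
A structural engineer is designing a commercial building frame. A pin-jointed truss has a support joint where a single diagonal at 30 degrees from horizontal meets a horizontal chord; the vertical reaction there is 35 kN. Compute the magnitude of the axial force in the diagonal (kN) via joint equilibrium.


At the joint, only the diagonal has a vertical component, so vertical equilibrium gives:
F * sin(30) = 35
F = 35 / sin(30)
= 35 / 0.5
= 70.0 kN

70.0 kN


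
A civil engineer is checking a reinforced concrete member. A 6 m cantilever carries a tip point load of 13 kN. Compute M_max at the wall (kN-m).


For a cantilever with a point load at the free end:
M_max = P * L = 13 * 6 = 78 kN-m

78 kN-m


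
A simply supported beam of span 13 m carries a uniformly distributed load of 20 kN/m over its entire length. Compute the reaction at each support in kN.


Total load = w * L = 20 * 13 = 260 kN
By symmetry, each reaction R = total / 2 = 260 / 2 = 130.0 kN

130.0 kN


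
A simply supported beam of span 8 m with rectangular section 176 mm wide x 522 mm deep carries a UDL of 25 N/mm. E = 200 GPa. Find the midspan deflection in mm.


I = 176 * 522^3 / 12 = 2086137504.0 mm^4
L = 8000.0 mm, w = 25 N/mm, E = 200000.0 MPa
delta = 5 * w * L^4 / (384 * E * I)
= 5 * 25 * 8000.0^4 / (384 * 200000.0 * 2086137504.0)
= 3.1957 mm

3.1957 mm


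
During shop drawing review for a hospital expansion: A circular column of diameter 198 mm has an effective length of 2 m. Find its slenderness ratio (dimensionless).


Radius of gyration r = d / 4 = 198 / 4 = 49.5 mm
L_eff = 2000.0 mm
Slenderness ratio = L / r = 2000.0 / 49.5 = 40.4 (dimensionless)

40.4 (dimensionless)


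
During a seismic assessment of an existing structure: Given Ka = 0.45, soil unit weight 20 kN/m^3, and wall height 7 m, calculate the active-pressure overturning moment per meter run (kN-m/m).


Pa = 0.5 * Ka * gamma * H^2
= 0.5 * 0.45 * 20 * 7^2
= 220.5 kN/m
Arm = H / 3 = 7 / 3 = 2.3333 m
Mo = Pa * arm = Pa * H / 3 = 220.5 * 7 / 3 = 514.5 kN-m/m

514.5 kN-m/m


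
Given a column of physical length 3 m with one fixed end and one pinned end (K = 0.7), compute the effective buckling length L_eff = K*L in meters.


L_eff = K * L
= 0.7 * 3
= 2.1 m

2.1 m


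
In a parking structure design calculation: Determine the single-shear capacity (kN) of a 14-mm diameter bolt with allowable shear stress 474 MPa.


A = pi * d^2 / 4 = pi * 14^2 / 4 = 153.938 mm^2
V = f_v * A / 1000 = 474 * 153.938 / 1000
= 72.9666 kN

72.9666 kN


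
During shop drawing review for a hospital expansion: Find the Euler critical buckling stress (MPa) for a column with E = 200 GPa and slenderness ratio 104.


sigma_cr = pi^2 * E / lambda^2
= 9.8696 * 200000.0 / 104^2
= 9.8696 * 200000.0 / 10816
= 182.5001 MPa

182.5001 MPa


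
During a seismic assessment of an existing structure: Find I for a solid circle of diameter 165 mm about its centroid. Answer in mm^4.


r = d / 2 = 165 / 2 = 82.5 mm
I = pi * r^4 / 4 = pi * 82.5^4 / 4
= 36383600.6 mm^4

36383600.6 mm^4


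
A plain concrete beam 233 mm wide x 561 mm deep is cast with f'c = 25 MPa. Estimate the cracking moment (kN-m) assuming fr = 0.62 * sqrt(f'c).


fr = 0.62 * sqrt(25) = 0.62 * 5.0 = 3.1 MPa
I = 233 * 561^3 / 12 = 3428177172.75 mm^4
y_t = 280.5 mm
M_cr = fr * I / y_t = 3.1 * 3428177172.75 / 280.5 N-mm
= 37.8872 kN-m

37.8872 kN-m


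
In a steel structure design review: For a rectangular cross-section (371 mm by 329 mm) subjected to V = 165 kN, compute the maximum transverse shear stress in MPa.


A = b * h = 371 * 329 = 122059 mm^2
V = 165 kN = 165000.0 N
tau_max = 1.5 * V / A = 1.5 * 165000.0 / 122059
= 2.0277 MPa

2.0277 MPa


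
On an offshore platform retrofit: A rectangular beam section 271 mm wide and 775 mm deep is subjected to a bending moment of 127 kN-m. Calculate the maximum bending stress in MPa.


I = b * h^3 / 12 = 271 * 775^3 / 12 = 10512188802.08 mm^4
y = h / 2 = 775 / 2 = 387.5 mm
M = 127 kN-m = 127000000.0 N-mm
sigma = M * y / I = 127000000.0 * 387.5 / 10512188802.08
= 4.68 MPa

4.68 MPa


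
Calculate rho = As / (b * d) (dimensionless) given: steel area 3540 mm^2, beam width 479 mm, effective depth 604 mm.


rho = As / (b * d)
= 3540 / (479 * 604)
= 3540 / 289316
= 0.012236 (dimensionless)

0.012236 (dimensionless)


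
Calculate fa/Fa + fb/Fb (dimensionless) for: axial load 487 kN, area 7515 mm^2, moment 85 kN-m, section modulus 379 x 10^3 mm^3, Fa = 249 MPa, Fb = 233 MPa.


f_a = P / A = 487000.0 / 7515 = 64.8037 MPa
f_b = M / S = 85000000.0 / 379000.0 = 224.2744 MPa
Ratio = f_a / Fa + f_b / Fb
= 64.8037 / 249 + 224.2744 / 233
= 1.2228 (dimensionless)

1.2228 (dimensionless)


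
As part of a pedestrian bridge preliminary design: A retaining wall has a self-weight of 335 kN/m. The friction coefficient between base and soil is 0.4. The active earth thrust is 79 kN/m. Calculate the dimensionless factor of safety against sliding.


Resisting force = mu * W = 0.4 * 335 = 134.0 kN/m
FOS = Resisting / Driving = 134.0 / 79
= 1.6962 (dimensionless)

1.6962 (dimensionless)


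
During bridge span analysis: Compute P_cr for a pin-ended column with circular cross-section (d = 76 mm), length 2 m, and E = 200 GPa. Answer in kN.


I = pi * d^4 / 64 = 1637661.98 mm^4
L = 2000.0 mm
P_cr = pi^2 * E * I / L^2
= 9.8696 * 200000.0 * 1637661.98 / 2000.0^2
= 808153.8 N = 808.1538 kN

808.1538 kN


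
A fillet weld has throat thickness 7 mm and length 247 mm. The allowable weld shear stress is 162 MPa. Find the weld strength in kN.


Strength = throat * length * allowable stress
= 7 * 247 * 162 N
= 280098 N
= 280.1 kN

280.1 kN


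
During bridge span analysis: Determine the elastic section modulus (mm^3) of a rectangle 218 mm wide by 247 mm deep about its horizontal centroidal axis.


S = b * h^2 / 6
= 218 * 247^2 / 6
= 218 * 61009 / 6
= 2216660.33 mm^3

2216660.33 mm^3


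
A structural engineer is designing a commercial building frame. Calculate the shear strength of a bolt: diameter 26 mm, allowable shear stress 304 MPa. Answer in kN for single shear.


A = pi * d^2 / 4 = pi * 26^2 / 4 = 530.9292 mm^2
V = f_v * A / 1000 = 304 * 530.9292 / 1000
= 161.4025 kN

161.4025 kN


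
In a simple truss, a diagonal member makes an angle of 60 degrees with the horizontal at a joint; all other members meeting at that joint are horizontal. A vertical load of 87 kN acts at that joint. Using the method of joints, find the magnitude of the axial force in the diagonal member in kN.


At the joint, only the diagonal has a vertical component, so vertical equilibrium gives:
F * sin(60) = 87
F = 87 / sin(60)
= 87 / 0.866025
= 100.46 kN

100.46 kN


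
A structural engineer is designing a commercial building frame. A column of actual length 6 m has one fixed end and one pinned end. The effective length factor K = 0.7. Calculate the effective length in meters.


L_eff = K * L
= 0.7 * 6
= 4.2 m

4.2 m


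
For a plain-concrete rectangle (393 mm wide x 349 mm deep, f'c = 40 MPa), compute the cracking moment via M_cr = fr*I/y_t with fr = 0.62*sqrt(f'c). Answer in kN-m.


fr = 0.62 * sqrt(40) = 0.62 * 6.3246 = 3.9212 MPa
I = 393 * 349^3 / 12 = 1392154979.75 mm^4
y_t = 174.5 mm
M_cr = fr * I / y_t = 3.9212 * 1392154979.75 / 174.5 N-mm
= 31.2834 kN-m

31.2834 kN-m


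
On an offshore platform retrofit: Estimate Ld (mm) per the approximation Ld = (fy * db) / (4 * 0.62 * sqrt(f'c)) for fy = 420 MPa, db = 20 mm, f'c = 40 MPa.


Ld = (fy * db) / (4 * 0.62 * sqrt(f'c))
= (420 * 20) / (4 * 0.62 * sqrt(40))
= 8400 / 15.6849
= 535.55 mm

535.55 mm


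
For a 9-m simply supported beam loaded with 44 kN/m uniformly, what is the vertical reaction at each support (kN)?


Total load = w * L = 44 * 9 = 396 kN
By symmetry, each reaction R = total / 2 = 396 / 2 = 198.0 kN

198.0 kN


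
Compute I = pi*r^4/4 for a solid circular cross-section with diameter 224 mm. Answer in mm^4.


r = d / 2 = 224 / 2 = 112.0 mm
I = pi * r^4 / 4 = pi * 112.0^4 / 4
= 123583921.54 mm^4

123583921.54 mm^4


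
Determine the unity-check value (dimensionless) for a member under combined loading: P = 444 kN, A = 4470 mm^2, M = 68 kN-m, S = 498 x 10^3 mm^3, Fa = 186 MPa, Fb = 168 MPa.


f_a = P / A = 444000.0 / 4470 = 99.3289 MPa
f_b = M / S = 68000000.0 / 498000.0 = 136.5462 MPa
Ratio = f_a / Fa + f_b / Fb
= 99.3289 / 186 + 136.5462 / 168
= 1.3468 (dimensionless)

1.3468 (dimensionless)


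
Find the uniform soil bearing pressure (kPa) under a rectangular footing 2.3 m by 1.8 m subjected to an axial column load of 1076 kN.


A = 2.3 * 1.8 = 4.14 m^2
q = P / A = 1076 / 4.14
= 259.9034 kPa

259.9034 kPa


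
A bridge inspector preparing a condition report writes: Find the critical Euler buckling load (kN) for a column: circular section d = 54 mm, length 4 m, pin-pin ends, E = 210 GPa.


I = pi * d^4 / 64 = 417392.79 mm^4
L = 4000.0 mm
P_cr = pi^2 * E * I / L^2
= 9.8696 * 210000.0 * 417392.79 / 4000.0^2
= 54068.46 N = 54.0685 kN

54.0685 kN


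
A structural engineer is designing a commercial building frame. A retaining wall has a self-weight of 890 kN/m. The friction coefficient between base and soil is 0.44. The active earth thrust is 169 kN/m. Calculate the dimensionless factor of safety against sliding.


Resisting force = mu * W = 0.44 * 890 = 391.6 kN/m
FOS = Resisting / Driving = 391.6 / 169
= 2.3172 (dimensionless)

2.3172 (dimensionless)


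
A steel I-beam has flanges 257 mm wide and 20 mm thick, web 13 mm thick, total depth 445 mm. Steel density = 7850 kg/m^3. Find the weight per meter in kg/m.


A_flanges = 2 * 257 * 20 = 10280 mm^2
A_web = (445 - 2 * 20) * 13 = 5265 mm^2
A_total = 10280 + 5265 = 15545 mm^2 = 0.015545 m^2
Weight = rho * A = 7850 * 0.015545 = 122.0282 kg/m

122.0282 kg/m


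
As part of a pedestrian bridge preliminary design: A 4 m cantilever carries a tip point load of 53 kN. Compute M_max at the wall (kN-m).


For a cantilever with a point load at the free end:
M_max = P * L = 53 * 4 = 212 kN-m

212 kN-m


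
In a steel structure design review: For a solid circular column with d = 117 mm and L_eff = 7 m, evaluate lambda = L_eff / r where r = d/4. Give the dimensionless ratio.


Radius of gyration r = d / 4 = 117 / 4 = 29.25 mm
L_eff = 7000.0 mm
Slenderness ratio = L / r = 7000.0 / 29.25 = 239.32 (dimensionless)

239.32 (dimensionless)


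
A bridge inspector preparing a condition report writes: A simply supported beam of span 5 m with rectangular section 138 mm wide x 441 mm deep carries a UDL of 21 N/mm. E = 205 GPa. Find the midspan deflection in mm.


I = 138 * 441^3 / 12 = 986310391.5 mm^4
L = 5000.0 mm, w = 21 N/mm, E = 205000.0 MPa
delta = 5 * w * L^4 / (384 * E * I)
= 5 * 21 * 5000.0^4 / (384 * 205000.0 * 986310391.5)
= 0.8452 mm

0.8452 mm


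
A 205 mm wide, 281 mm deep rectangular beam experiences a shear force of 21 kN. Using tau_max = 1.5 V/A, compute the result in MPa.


A = b * h = 205 * 281 = 57605 mm^2
V = 21 kN = 21000.0 N
tau_max = 1.5 * V / A = 1.5 * 21000.0 / 57605
= 0.5468 MPa

0.5468 MPa


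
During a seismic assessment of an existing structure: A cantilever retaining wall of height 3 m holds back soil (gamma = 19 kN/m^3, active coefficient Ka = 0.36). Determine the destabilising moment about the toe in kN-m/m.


Pa = 0.5 * Ka * gamma * H^2
= 0.5 * 0.36 * 19 * 3^2
= 30.78 kN/m
Arm = H / 3 = 3 / 3 = 1.0 m
Mo = Pa * arm = Pa * H / 3 = 30.78 * 3 / 3 = 30.78 kN-m/m

30.78 kN-m/m


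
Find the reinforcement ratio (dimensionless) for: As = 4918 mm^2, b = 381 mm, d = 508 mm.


rho = As / (b * d)
= 4918 / (381 * 508)
= 4918 / 193548
= 0.02541 (dimensionless)

0.02541 (dimensionless)


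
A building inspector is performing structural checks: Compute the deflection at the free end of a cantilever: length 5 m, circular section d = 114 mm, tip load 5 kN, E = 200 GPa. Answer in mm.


I = pi * d^4 / 64 = pi * 114^4 / 64 = 8290663.8 mm^4
L = 5000.0 mm, P = 5000.0 N, E = 200000.0 MPa
delta = P * L^3 / (3 * E * I)
= 5000.0 * 5000.0^3 / (3 * 200000.0 * 8290663.8)
= 125.6433 mm

125.6433 mm


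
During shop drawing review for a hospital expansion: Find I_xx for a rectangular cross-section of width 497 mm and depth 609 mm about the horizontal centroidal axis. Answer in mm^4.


I = b * h^3 / 12
= 497 * 609^3 / 12
= 497 * 225866529 / 12
= 9354638742.75 mm^4

9354638742.75 mm^4


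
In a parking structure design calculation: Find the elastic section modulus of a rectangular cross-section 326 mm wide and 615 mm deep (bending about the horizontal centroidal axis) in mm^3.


S = b * h^2 / 6
= 326 * 615^2 / 6
= 326 * 378225 / 6
= 20550225.0 mm^3

20550225.0 mm^3


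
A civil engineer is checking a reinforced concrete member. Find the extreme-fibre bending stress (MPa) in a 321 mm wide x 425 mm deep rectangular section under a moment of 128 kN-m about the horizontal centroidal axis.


I = b * h^3 / 12 = 321 * 425^3 / 12 = 2053480468.75 mm^4
y = h / 2 = 425 / 2 = 212.5 mm
M = 128 kN-m = 128000000.0 N-mm
sigma = M * y / I = 128000000.0 * 212.5 / 2053480468.75
= 13.25 MPa

13.25 MPa


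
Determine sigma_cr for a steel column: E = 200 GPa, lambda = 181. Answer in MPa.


sigma_cr = pi^2 * E / lambda^2
= 9.8696 * 200000.0 / 181^2
= 9.8696 * 200000.0 / 32761
= 60.2522 MPa

60.2522 MPa


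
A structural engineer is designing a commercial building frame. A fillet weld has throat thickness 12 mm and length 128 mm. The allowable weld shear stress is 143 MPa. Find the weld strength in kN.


Strength = throat * length * allowable stress
= 12 * 128 * 143 N
= 219648 N
= 219.65 kN

219.65 kN


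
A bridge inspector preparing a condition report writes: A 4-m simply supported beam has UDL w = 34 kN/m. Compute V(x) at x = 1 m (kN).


R_A = w * L / 2 = 34 * 4 / 2 = 68.0 kN
V(x) = R_A - w * x = 68.0 - 34 * 1
= 34.0 kN

34.0 kN


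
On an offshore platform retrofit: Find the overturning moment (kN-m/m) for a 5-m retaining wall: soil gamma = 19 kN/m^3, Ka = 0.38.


Pa = 0.5 * Ka * gamma * H^2
= 0.5 * 0.38 * 19 * 5^2
= 90.25 kN/m
Arm = H / 3 = 5 / 3 = 1.6667 m
Mo = Pa * arm = Pa * H / 3 = 90.25 * 5 / 3 = 150.4167 kN-m/m

150.4167 kN-m/m


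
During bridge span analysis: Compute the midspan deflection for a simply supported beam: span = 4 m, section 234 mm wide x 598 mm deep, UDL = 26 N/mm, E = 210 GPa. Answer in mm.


I = 234 * 598^3 / 12 = 4170020244.0 mm^4
L = 4000.0 mm, w = 26 N/mm, E = 210000.0 MPa
delta = 5 * w * L^4 / (384 * E * I)
= 5 * 26 * 4000.0^4 / (384 * 210000.0 * 4170020244.0)
= 0.099 mm

0.099 mm


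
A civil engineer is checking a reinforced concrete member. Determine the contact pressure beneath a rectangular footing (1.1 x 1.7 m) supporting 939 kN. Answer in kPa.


A = 1.1 * 1.7 = 1.87 m^2
q = P / A = 939 / 1.87
= 502.139 kPa

502.139 kPa


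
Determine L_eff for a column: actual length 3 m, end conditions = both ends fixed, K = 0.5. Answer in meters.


L_eff = K * L
= 0.5 * 3
= 1.5 m

1.5 m


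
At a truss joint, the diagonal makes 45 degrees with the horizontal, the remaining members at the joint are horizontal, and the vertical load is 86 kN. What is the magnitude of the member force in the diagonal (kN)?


At the joint, only the diagonal has a vertical component, so vertical equilibrium gives:
F * sin(45) = 86
F = 86 / sin(45)
= 86 / 0.707107
= 121.62 kN

121.62 kN


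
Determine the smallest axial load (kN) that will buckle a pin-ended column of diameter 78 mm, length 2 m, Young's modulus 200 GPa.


I = pi * d^4 / 64 = 1816972.31 mm^4
L = 2000.0 mm
P_cr = pi^2 * E * I / L^2
= 9.8696 * 200000.0 * 1816972.31 / 2000.0^2
= 896639.9 N = 896.6399 kN

896.6399 kN


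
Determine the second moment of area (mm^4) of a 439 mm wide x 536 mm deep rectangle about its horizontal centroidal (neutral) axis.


I = b * h^3 / 12
= 439 * 536^3 / 12
= 439 * 153990656 / 12
= 5633491498.67 mm^4

5633491498.67 mm^4


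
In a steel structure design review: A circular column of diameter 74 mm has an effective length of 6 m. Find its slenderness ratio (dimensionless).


Radius of gyration r = d / 4 = 74 / 4 = 18.5 mm
L_eff = 6000.0 mm
Slenderness ratio = L / r = 6000.0 / 18.5 = 324.32 (dimensionless)

324.32 (dimensionless)


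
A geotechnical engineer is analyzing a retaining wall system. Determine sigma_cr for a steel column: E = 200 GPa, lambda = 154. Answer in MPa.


sigma_cr = pi^2 * E / lambda^2
= 9.8696 * 200000.0 / 154^2
= 9.8696 * 200000.0 / 23716
= 83.2316 MPa

83.2316 MPa


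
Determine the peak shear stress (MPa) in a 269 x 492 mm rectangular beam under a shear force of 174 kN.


A = b * h = 269 * 492 = 132348 mm^2
V = 174 kN = 174000.0 N
tau_max = 1.5 * V / A = 1.5 * 174000.0 / 132348
= 1.9721 MPa

1.9721 MPa


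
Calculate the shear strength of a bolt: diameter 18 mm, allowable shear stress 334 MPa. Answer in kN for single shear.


A = pi * d^2 / 4 = pi * 18^2 / 4 = 254.469 mm^2
V = f_v * A / 1000 = 334 * 254.469 / 1000
= 84.9926 kN

84.9926 kN


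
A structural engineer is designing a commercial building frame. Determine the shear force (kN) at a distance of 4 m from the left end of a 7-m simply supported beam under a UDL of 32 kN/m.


R_A = w * L / 2 = 32 * 7 / 2 = 112.0 kN
V(x) = R_A - w * x = 112.0 - 32 * 4
= -16.0 kN

-16.0 kN


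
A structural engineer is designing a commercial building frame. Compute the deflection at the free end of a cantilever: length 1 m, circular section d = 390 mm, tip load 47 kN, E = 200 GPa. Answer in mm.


I = pi * d^4 / 64 = pi * 390^4 / 64 = 1135607695.33 mm^4
L = 1000.0 mm, P = 47000.0 N, E = 200000.0 MPa
delta = P * L^3 / (3 * E * I)
= 47000.0 * 1000.0^3 / (3 * 200000.0 * 1135607695.33)
= 0.069 mm

0.069 mm


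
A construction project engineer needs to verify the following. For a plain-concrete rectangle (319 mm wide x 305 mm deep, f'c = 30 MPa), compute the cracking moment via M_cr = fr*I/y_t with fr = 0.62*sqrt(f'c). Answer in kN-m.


fr = 0.62 * sqrt(30) = 0.62 * 5.4772 = 3.3959 MPa
I = 319 * 305^3 / 12 = 754238947.92 mm^4
y_t = 152.5 mm
M_cr = fr * I / y_t = 3.3959 * 754238947.92 / 152.5 N-mm
= 16.7954 kN-m

16.7954 kN-m


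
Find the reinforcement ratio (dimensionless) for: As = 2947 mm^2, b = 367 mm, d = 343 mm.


rho = As / (b * d)
= 2947 / (367 * 343)
= 2947 / 125881
= 0.023411 (dimensionless)

0.023411 (dimensionless)


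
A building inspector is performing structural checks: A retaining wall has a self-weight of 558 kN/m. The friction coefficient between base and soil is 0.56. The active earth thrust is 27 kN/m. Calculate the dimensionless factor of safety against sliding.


Resisting force = mu * W = 0.56 * 558 = 312.48 kN/m
FOS = Resisting / Driving = 312.48 / 27
= 11.5733 (dimensionless)

11.5733 (dimensionless)


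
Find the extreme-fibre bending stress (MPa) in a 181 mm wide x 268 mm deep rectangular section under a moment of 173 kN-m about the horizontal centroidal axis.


I = b * h^3 / 12 = 181 * 268^3 / 12 = 290336549.33 mm^4
y = h / 2 = 268 / 2 = 134.0 mm
M = 173 kN-m = 173000000.0 N-mm
sigma = M * y / I = 173000000.0 * 134.0 / 290336549.33
= 79.85 MPa

79.85 MPa


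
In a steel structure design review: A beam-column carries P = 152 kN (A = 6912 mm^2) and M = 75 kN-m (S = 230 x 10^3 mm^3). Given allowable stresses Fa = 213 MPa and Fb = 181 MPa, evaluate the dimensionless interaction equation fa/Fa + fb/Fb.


f_a = P / A = 152000.0 / 6912 = 21.9907 MPa
f_b = M / S = 75000000.0 / 230000.0 = 326.087 MPa
Ratio = f_a / Fa + f_b / Fb
= 21.9907 / 213 + 326.087 / 181
= 1.9048 (dimensionless)

1.9048 (dimensionless)


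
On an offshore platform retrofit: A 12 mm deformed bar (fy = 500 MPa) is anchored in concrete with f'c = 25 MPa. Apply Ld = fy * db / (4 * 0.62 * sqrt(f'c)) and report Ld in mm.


Ld = (fy * db) / (4 * 0.62 * sqrt(f'c))
= (500 * 12) / (4 * 0.62 * sqrt(25))
= 6000 / 12.4
= 483.87 mm

483.87 mm


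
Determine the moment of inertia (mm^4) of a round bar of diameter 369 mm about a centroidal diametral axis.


r = d / 2 = 369 / 2 = 184.5 mm
I = pi * r^4 / 4 = pi * 184.5^4 / 4
= 910071184.05 mm^4

910071184.05 mm^4


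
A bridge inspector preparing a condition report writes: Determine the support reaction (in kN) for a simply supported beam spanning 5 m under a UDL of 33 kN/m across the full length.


Total load = w * L = 33 * 5 = 165 kN
By symmetry, each reaction R = total / 2 = 165 / 2 = 82.5 kN

82.5 kN


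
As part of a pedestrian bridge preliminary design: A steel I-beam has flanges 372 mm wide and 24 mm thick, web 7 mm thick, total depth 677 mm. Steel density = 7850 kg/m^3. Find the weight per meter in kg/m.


A_flanges = 2 * 372 * 24 = 17856 mm^2
A_web = (677 - 2 * 24) * 7 = 4403 mm^2
A_total = 17856 + 4403 = 22259 mm^2 = 0.022259 m^2
Weight = rho * A = 7850 * 0.022259 = 174.7331 kg/m

174.7331 kg/m


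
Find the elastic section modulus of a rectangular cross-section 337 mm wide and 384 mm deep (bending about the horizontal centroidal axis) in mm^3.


S = b * h^2 / 6
= 337 * 384^2 / 6
= 337 * 147456 / 6
= 8282112.0 mm^3

8282112.0 mm^3


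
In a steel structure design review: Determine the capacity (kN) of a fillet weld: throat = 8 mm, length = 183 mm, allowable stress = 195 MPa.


Strength = throat * length * allowable stress
= 8 * 183 * 195 N
= 285480 N
= 285.48 kN

285.48 kN


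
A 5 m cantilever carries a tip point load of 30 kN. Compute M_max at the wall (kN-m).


For a cantilever with a point load at the free end:
M_max = P * L = 30 * 5 = 150 kN-m

150 kN-m


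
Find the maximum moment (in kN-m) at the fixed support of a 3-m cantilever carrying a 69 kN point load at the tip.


For a cantilever with a point load at the free end:
M_max = P * L = 69 * 3 = 207 kN-m

207 kN-m


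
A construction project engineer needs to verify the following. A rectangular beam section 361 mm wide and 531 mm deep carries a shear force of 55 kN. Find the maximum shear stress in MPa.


A = b * h = 361 * 531 = 191691 mm^2
V = 55 kN = 55000.0 N
tau_max = 1.5 * V / A = 1.5 * 55000.0 / 191691
= 0.4304 MPa

0.4304 MPa


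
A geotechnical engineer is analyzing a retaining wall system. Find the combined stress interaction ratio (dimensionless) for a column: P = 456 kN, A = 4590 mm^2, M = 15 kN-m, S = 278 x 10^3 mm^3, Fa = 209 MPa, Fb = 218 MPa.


f_a = P / A = 456000.0 / 4590 = 99.3464 MPa
f_b = M / S = 15000000.0 / 278000.0 = 53.9568 MPa
Ratio = f_a / Fa + f_b / Fb
= 99.3464 / 209 + 53.9568 / 218
= 0.7229 (dimensionless)

0.7229 (dimensionless)


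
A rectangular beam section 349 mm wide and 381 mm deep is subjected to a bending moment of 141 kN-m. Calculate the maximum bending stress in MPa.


I = b * h^3 / 12 = 349 * 381^3 / 12 = 1608492750.75 mm^4
y = h / 2 = 381 / 2 = 190.5 mm
M = 141 kN-m = 141000000.0 N-mm
sigma = M * y / I = 141000000.0 * 190.5 / 1608492750.75
= 16.7 MPa

16.7 MPa


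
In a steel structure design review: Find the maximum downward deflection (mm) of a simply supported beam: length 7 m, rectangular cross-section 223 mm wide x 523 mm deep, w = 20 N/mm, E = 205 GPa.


I = 223 * 523^3 / 12 = 2658451145.08 mm^4
L = 7000.0 mm, w = 20 N/mm, E = 205000.0 MPa
delta = 5 * w * L^4 / (384 * E * I)
= 5 * 20 * 7000.0^4 / (384 * 205000.0 * 2658451145.08)
= 1.1473 mm

1.1473 mm


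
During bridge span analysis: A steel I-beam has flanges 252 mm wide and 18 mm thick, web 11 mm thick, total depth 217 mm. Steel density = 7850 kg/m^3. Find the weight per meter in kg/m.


A_flanges = 2 * 252 * 18 = 9072 mm^2
A_web = (217 - 2 * 18) * 11 = 1991 mm^2
A_total = 9072 + 1991 = 11063 mm^2 = 0.011063 m^2
Weight = rho * A = 7850 * 0.011063 = 86.8445 kg/m

86.8445 kg/m


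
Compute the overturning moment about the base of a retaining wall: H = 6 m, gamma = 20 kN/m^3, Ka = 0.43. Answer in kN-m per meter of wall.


Pa = 0.5 * Ka * gamma * H^2
= 0.5 * 0.43 * 20 * 6^2
= 154.8 kN/m
Arm = H / 3 = 6 / 3 = 2.0 m
Mo = Pa * arm = Pa * H / 3 = 154.8 * 6 / 3 = 309.6 kN-m/m

309.6 kN-m/m


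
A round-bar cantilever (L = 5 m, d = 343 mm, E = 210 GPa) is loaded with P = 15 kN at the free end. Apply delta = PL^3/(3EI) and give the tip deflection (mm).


I = pi * d^4 / 64 = pi * 343^4 / 64 = 679432596.67 mm^4
L = 5000.0 mm, P = 15000.0 N, E = 210000.0 MPa
delta = P * L^3 / (3 * E * I)
= 15000.0 * 5000.0^3 / (3 * 210000.0 * 679432596.67)
= 4.3804 mm

4.3804 mm


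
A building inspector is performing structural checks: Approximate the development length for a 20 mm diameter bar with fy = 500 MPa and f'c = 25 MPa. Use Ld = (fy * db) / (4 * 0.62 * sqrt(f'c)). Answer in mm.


Ld = (fy * db) / (4 * 0.62 * sqrt(f'c))
= (500 * 20) / (4 * 0.62 * sqrt(25))
= 10000 / 12.4
= 806.45 mm

806.45 mm


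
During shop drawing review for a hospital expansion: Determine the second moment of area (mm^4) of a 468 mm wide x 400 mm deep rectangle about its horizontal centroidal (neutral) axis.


I = b * h^3 / 12
= 468 * 400^3 / 12
= 468 * 64000000 / 12
= 2496000000.0 mm^4

2496000000.0 mm^4


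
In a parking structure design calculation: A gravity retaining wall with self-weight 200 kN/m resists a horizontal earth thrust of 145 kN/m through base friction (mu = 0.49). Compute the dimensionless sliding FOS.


Resisting force = mu * W = 0.49 * 200 = 98.0 kN/m
FOS = Resisting / Driving = 98.0 / 145
= 0.6759 (dimensionless)

0.6759 (dimensionless)


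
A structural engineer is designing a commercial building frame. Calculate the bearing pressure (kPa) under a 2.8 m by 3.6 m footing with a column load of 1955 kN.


A = 2.8 * 3.6 = 10.08 m^2
q = P / A = 1955 / 10.08
= 193.9484 kPa

193.9484 kPa


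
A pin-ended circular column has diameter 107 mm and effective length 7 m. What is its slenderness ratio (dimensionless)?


Radius of gyration r = d / 4 = 107 / 4 = 26.75 mm
L_eff = 7000.0 mm
Slenderness ratio = L / r = 7000.0 / 26.75 = 261.68 (dimensionless)

261.68 (dimensionless)


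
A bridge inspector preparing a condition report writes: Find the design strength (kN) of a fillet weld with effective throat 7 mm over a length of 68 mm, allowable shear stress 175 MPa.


Strength = throat * length * allowable stress
= 7 * 68 * 175 N
= 83300 N
= 83.3 kN

83.3 kN


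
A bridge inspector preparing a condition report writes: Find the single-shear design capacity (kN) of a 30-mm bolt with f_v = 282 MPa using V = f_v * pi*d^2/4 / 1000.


A = pi * d^2 / 4 = pi * 30^2 / 4 = 706.8583 mm^2
V = f_v * A / 1000 = 282 * 706.8583 / 1000
= 199.3341 kN

199.3341 kN


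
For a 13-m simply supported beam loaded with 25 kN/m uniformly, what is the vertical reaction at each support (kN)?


Total load = w * L = 25 * 13 = 325 kN
By symmetry, each reaction R = total / 2 = 325 / 2 = 162.5 kN

162.5 kN


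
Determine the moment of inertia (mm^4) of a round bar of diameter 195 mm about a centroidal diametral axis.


r = d / 2 = 195 / 2 = 97.5 mm
I = pi * r^4 / 4 = pi * 97.5^4 / 4
= 70975480.96 mm^4

70975480.96 mm^4


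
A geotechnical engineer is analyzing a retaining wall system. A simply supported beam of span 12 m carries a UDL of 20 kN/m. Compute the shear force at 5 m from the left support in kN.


R_A = w * L / 2 = 20 * 12 / 2 = 120.0 kN
V(x) = R_A - w * x = 120.0 - 20 * 5
= 20.0 kN

20.0 kN


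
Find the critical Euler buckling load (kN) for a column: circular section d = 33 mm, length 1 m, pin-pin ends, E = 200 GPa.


I = pi * d^4 / 64 = 58213.76 mm^4
L = 1000.0 mm
P_cr = pi^2 * E * I / L^2
= 9.8696 * 200000.0 * 58213.76 / 1000.0^2
= 114909.36 N = 114.9094 kN

114.9094 kN


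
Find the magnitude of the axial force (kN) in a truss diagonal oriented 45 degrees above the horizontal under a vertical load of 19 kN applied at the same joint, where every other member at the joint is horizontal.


At the joint, only the diagonal has a vertical component, so vertical equilibrium gives:
F * sin(45) = 19
F = 19 / sin(45)
= 19 / 0.707107
= 26.87 kN

26.87 kN


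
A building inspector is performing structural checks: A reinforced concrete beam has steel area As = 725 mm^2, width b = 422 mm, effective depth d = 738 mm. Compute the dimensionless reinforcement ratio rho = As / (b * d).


rho = As / (b * d)
= 725 / (422 * 738)
= 725 / 311436
= 0.002328 (dimensionless)

0.002328 (dimensionless)


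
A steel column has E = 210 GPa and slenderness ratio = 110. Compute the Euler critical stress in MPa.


sigma_cr = pi^2 * E / lambda^2
= 9.8696 * 210000.0 / 110^2
= 9.8696 * 210000.0 / 12100
= 171.2907 MPa

171.2907 MPa


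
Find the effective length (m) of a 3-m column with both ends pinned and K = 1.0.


L_eff = K * L
= 1.0 * 3
= 3.0 m

3.0 m


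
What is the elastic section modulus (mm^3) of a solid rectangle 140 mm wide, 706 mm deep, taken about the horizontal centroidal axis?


S = b * h^2 / 6
= 140 * 706^2 / 6
= 140 * 498436 / 6
= 11630173.33 mm^3

11630173.33 mm^3


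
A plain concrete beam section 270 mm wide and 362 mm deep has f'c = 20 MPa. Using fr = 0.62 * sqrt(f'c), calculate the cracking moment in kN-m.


fr = 0.62 * sqrt(20) = 0.62 * 4.4721 = 2.7727 MPa
I = 270 * 362^3 / 12 = 1067353380.0 mm^4
y_t = 181.0 mm
M_cr = fr * I / y_t = 2.7727 * 1067353380.0 / 181.0 N-mm
= 16.3507 kN-m

16.3507 kN-m


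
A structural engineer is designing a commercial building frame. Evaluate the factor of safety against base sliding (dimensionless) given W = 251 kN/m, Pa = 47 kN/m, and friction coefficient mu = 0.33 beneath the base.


Resisting force = mu * W = 0.33 * 251 = 82.83 kN/m
FOS = Resisting / Driving = 82.83 / 47
= 1.7623 (dimensionless)

1.7623 (dimensionless)


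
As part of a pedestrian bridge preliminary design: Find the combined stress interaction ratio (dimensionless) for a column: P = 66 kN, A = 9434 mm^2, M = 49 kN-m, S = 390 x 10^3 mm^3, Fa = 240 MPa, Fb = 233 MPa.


f_a = P / A = 66000.0 / 9434 = 6.996 MPa
f_b = M / S = 49000000.0 / 390000.0 = 125.641 MPa
Ratio = f_a / Fa + f_b / Fb
= 6.996 / 240 + 125.641 / 233
= 0.5684 (dimensionless)

0.5684 (dimensionless)


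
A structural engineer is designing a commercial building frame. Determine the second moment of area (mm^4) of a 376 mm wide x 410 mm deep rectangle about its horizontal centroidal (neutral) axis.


I = b * h^3 / 12
= 376 * 410^3 / 12
= 376 * 68921000 / 12
= 2159524666.67 mm^4

2159524666.67 mm^4


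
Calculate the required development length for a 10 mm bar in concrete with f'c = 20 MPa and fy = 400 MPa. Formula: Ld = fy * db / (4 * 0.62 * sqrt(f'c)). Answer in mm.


Ld = (fy * db) / (4 * 0.62 * sqrt(f'c))
= (400 * 10) / (4 * 0.62 * sqrt(20))
= 4000 / 11.0909
= 360.66 mm

360.66 mm


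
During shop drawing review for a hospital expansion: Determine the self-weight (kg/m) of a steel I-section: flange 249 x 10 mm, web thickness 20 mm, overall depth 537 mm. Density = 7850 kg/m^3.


A_flanges = 2 * 249 * 10 = 4980 mm^2
A_web = (537 - 2 * 10) * 20 = 10340 mm^2
A_total = 4980 + 10340 = 15320 mm^2 = 0.015320 m^2
Weight = rho * A = 7850 * 0.015320 = 120.262 kg/m

120.262 kg/m


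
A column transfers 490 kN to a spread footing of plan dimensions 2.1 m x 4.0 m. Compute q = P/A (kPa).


A = 2.1 * 4.0 = 8.4 m^2
q = P / A = 490 / 8.4
= 58.3333 kPa

58.3333 kPa


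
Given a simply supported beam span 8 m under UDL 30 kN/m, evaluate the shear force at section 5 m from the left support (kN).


R_A = w * L / 2 = 30 * 8 / 2 = 120.0 kN
V(x) = R_A - w * x = 120.0 - 30 * 5
= -30.0 kN

-30.0 kN


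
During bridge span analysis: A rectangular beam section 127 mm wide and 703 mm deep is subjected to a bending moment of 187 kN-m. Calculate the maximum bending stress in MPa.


I = b * h^3 / 12 = 127 * 703^3 / 12 = 3676956144.08 mm^4
y = h / 2 = 703 / 2 = 351.5 mm
M = 187 kN-m = 187000000.0 N-mm
sigma = M * y / I = 187000000.0 * 351.5 / 3676956144.08
= 17.88 MPa

17.88 MPa


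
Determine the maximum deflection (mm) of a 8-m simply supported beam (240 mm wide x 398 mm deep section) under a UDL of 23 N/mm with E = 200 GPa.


I = 240 * 398^3 / 12 = 1260895840.0 mm^4
L = 8000.0 mm, w = 23 N/mm, E = 200000.0 MPa
delta = 5 * w * L^4 / (384 * E * I)
= 5 * 23 * 8000.0^4 / (384 * 200000.0 * 1260895840.0)
= 4.8643 mm

4.8643 mm


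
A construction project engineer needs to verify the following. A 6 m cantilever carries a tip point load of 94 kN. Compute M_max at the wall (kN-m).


For a cantilever with a point load at the free end:
M_max = P * L = 94 * 6 = 564 kN-m

564 kN-m


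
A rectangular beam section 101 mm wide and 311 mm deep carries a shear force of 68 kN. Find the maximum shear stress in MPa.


A = b * h = 101 * 311 = 31411 mm^2
V = 68 kN = 68000.0 N
tau_max = 1.5 * V / A = 1.5 * 68000.0 / 31411
= 3.2473 MPa

3.2473 MPa


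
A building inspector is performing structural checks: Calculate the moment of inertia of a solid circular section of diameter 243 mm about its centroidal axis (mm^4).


r = d / 2 = 243 / 2 = 121.5 mm
I = pi * r^4 / 4 = pi * 121.5^4 / 4
= 171157129.04 mm^4

171157129.04 mm^4


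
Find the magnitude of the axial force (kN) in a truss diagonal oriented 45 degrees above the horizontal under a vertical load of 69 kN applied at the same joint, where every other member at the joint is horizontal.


At the joint, only the diagonal has a vertical component, so vertical equilibrium gives:
F * sin(45) = 69
F = 69 / sin(45)
= 69 / 0.707107
= 97.58 kN

97.58 kN


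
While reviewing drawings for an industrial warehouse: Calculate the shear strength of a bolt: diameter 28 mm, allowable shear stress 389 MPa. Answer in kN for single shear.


A = pi * d^2 / 4 = pi * 28^2 / 4 = 615.7522 mm^2
V = f_v * A / 1000 = 389 * 615.7522 / 1000
= 239.5276 kN

239.5276 kN


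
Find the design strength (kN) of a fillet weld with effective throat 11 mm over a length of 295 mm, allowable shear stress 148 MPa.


Strength = throat * length * allowable stress
= 11 * 295 * 148 N
= 480260 N
= 480.26 kN

480.26 kN


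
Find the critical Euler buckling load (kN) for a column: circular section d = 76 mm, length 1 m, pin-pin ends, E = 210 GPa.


I = pi * d^4 / 64 = 1637661.98 mm^4
L = 1000.0 mm
P_cr = pi^2 * E * I / L^2
= 9.8696 * 210000.0 * 1637661.98 / 1000.0^2
= 3394245.95 N = 3394.2459 kN

3394.2459 kN


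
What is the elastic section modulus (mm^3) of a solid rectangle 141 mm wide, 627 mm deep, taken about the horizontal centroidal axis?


S = b * h^2 / 6
= 141 * 627^2 / 6
= 141 * 393129 / 6
= 9238531.5 mm^3

9238531.5 mm^3
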